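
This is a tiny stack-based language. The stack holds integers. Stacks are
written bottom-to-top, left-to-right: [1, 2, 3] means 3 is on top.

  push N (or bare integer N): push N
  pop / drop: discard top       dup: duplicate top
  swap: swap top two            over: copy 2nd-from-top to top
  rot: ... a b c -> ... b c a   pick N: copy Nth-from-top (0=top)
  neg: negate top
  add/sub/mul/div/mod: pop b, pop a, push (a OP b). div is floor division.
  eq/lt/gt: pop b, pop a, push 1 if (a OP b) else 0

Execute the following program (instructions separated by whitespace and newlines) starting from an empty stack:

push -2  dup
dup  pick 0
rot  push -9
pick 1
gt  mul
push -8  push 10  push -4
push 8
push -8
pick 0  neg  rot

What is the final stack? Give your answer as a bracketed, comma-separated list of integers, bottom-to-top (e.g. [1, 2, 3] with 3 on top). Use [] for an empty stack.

After 'push -2': [-2]
After 'dup': [-2, -2]
After 'dup': [-2, -2, -2]
After 'pick 0': [-2, -2, -2, -2]
After 'rot': [-2, -2, -2, -2]
After 'push -9': [-2, -2, -2, -2, -9]
After 'pick 1': [-2, -2, -2, -2, -9, -2]
After 'gt': [-2, -2, -2, -2, 0]
After 'mul': [-2, -2, -2, 0]
After 'push -8': [-2, -2, -2, 0, -8]
After 'push 10': [-2, -2, -2, 0, -8, 10]
After 'push -4': [-2, -2, -2, 0, -8, 10, -4]
After 'push 8': [-2, -2, -2, 0, -8, 10, -4, 8]
After 'push -8': [-2, -2, -2, 0, -8, 10, -4, 8, -8]
After 'pick 0': [-2, -2, -2, 0, -8, 10, -4, 8, -8, -8]
After 'neg': [-2, -2, -2, 0, -8, 10, -4, 8, -8, 8]
After 'rot': [-2, -2, -2, 0, -8, 10, -4, -8, 8, 8]

Answer: [-2, -2, -2, 0, -8, 10, -4, -8, 8, 8]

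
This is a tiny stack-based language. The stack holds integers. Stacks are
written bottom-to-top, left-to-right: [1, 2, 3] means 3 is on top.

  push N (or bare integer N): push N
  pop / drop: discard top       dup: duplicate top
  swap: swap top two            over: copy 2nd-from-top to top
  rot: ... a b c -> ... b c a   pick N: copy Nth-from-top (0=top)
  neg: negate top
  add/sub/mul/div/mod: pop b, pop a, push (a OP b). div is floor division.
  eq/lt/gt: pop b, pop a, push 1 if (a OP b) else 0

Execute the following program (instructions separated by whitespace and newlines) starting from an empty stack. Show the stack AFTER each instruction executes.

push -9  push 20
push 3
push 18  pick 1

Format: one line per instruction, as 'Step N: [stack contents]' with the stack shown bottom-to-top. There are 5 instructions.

Step 1: [-9]
Step 2: [-9, 20]
Step 3: [-9, 20, 3]
Step 4: [-9, 20, 3, 18]
Step 5: [-9, 20, 3, 18, 3]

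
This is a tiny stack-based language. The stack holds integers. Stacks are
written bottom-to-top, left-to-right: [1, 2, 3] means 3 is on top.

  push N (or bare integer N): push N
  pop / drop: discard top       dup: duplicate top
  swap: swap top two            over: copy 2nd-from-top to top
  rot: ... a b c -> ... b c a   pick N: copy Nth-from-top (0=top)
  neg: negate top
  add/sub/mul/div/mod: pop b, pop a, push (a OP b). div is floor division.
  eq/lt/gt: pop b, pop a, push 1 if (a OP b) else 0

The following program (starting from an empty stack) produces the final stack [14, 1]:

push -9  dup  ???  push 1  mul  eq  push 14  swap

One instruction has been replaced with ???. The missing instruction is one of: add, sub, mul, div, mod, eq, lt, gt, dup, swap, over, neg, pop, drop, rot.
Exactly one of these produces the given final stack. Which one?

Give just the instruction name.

Stack before ???: [-9, -9]
Stack after ???:  [-9, -9]
The instruction that transforms [-9, -9] -> [-9, -9] is: swap

Answer: swap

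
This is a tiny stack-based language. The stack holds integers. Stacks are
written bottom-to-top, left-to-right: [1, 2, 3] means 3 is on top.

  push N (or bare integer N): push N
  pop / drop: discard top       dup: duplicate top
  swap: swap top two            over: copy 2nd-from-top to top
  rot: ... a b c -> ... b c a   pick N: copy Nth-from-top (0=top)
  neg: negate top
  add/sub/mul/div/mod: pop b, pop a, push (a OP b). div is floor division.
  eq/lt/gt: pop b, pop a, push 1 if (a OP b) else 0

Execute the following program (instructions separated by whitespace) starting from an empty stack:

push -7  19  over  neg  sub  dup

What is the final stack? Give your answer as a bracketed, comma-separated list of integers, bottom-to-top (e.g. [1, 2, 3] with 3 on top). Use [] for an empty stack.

Answer: [-7, 12, 12]

Derivation:
After 'push -7': [-7]
After 'push 19': [-7, 19]
After 'over': [-7, 19, -7]
After 'neg': [-7, 19, 7]
After 'sub': [-7, 12]
After 'dup': [-7, 12, 12]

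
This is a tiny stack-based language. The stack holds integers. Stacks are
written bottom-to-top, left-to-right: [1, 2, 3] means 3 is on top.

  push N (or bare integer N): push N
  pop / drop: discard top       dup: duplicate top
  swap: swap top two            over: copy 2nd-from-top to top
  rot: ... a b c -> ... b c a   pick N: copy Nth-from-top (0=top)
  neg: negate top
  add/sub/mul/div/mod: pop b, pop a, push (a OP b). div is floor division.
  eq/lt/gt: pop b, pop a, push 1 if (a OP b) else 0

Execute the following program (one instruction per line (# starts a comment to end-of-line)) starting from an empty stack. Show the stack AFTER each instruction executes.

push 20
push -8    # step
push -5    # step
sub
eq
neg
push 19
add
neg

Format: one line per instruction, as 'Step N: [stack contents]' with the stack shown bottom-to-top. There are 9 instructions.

Step 1: [20]
Step 2: [20, -8]
Step 3: [20, -8, -5]
Step 4: [20, -3]
Step 5: [0]
Step 6: [0]
Step 7: [0, 19]
Step 8: [19]
Step 9: [-19]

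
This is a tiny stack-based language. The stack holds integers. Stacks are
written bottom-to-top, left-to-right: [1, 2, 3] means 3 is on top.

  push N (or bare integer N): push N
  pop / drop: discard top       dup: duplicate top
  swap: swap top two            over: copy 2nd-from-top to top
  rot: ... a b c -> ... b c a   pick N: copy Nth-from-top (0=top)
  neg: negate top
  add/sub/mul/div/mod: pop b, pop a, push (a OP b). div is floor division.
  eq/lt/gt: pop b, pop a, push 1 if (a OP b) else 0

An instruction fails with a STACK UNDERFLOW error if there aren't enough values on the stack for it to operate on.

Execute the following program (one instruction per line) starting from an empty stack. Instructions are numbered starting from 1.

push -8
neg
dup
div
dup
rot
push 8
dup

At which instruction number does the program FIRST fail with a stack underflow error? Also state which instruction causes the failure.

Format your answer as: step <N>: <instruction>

Step 1 ('push -8'): stack = [-8], depth = 1
Step 2 ('neg'): stack = [8], depth = 1
Step 3 ('dup'): stack = [8, 8], depth = 2
Step 4 ('div'): stack = [1], depth = 1
Step 5 ('dup'): stack = [1, 1], depth = 2
Step 6 ('rot'): needs 3 value(s) but depth is 2 — STACK UNDERFLOW

Answer: step 6: rot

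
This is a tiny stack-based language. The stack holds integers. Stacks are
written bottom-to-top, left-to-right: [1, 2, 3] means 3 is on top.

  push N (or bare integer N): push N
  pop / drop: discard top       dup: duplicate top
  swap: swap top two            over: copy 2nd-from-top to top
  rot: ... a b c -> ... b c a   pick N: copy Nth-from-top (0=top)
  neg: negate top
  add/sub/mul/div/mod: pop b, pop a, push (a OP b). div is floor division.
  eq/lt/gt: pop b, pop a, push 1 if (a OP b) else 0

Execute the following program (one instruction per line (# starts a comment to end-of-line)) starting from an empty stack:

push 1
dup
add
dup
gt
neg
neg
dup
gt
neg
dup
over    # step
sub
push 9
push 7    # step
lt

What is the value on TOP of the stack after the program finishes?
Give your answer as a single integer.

After 'push 1': [1]
After 'dup': [1, 1]
After 'add': [2]
After 'dup': [2, 2]
After 'gt': [0]
After 'neg': [0]
After 'neg': [0]
After 'dup': [0, 0]
After 'gt': [0]
After 'neg': [0]
After 'dup': [0, 0]
After 'over': [0, 0, 0]
After 'sub': [0, 0]
After 'push 9': [0, 0, 9]
After 'push 7': [0, 0, 9, 7]
After 'lt': [0, 0, 0]

Answer: 0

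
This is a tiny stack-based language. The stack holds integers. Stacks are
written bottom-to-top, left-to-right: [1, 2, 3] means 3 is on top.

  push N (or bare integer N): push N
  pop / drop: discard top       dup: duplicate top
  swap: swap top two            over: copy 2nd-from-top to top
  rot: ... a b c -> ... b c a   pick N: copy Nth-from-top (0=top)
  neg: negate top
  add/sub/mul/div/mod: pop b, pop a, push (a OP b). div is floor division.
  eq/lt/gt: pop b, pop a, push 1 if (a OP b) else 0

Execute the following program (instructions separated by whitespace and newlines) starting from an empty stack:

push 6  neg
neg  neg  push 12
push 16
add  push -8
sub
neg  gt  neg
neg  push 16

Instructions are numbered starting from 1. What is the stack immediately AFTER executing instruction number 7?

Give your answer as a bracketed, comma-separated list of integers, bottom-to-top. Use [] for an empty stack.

Answer: [-6, 28]

Derivation:
Step 1 ('push 6'): [6]
Step 2 ('neg'): [-6]
Step 3 ('neg'): [6]
Step 4 ('neg'): [-6]
Step 5 ('push 12'): [-6, 12]
Step 6 ('push 16'): [-6, 12, 16]
Step 7 ('add'): [-6, 28]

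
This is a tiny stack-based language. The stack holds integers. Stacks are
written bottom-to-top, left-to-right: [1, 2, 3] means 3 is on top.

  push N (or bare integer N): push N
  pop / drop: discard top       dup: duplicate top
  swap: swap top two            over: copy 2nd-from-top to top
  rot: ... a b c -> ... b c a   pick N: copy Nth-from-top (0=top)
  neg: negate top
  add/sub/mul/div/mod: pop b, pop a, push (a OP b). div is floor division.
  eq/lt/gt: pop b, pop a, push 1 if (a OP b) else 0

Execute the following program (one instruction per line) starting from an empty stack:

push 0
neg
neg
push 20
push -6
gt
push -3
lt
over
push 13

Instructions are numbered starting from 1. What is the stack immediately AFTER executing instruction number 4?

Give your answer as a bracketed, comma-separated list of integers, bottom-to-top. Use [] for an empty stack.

Answer: [0, 20]

Derivation:
Step 1 ('push 0'): [0]
Step 2 ('neg'): [0]
Step 3 ('neg'): [0]
Step 4 ('push 20'): [0, 20]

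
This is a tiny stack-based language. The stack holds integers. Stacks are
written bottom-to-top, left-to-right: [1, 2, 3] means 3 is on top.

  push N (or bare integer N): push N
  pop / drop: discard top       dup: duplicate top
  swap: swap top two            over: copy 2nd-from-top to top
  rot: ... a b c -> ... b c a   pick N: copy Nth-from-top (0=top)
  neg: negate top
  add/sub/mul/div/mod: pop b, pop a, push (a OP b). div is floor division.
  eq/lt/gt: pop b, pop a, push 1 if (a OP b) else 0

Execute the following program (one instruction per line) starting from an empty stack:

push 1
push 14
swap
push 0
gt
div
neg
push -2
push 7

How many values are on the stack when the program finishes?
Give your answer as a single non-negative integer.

After 'push 1': stack = [1] (depth 1)
After 'push 14': stack = [1, 14] (depth 2)
After 'swap': stack = [14, 1] (depth 2)
After 'push 0': stack = [14, 1, 0] (depth 3)
After 'gt': stack = [14, 1] (depth 2)
After 'div': stack = [14] (depth 1)
After 'neg': stack = [-14] (depth 1)
After 'push -2': stack = [-14, -2] (depth 2)
After 'push 7': stack = [-14, -2, 7] (depth 3)

Answer: 3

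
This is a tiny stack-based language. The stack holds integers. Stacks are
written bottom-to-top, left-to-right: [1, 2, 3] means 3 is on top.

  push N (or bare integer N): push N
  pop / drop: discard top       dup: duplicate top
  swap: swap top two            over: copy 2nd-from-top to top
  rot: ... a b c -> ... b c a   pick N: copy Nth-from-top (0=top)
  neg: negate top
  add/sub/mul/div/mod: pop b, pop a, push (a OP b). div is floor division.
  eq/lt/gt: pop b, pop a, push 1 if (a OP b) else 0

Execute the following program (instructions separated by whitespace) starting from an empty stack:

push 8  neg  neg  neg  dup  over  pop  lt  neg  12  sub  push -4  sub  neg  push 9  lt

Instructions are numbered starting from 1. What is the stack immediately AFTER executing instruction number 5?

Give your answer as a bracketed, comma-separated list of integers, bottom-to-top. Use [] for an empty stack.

Answer: [-8, -8]

Derivation:
Step 1 ('push 8'): [8]
Step 2 ('neg'): [-8]
Step 3 ('neg'): [8]
Step 4 ('neg'): [-8]
Step 5 ('dup'): [-8, -8]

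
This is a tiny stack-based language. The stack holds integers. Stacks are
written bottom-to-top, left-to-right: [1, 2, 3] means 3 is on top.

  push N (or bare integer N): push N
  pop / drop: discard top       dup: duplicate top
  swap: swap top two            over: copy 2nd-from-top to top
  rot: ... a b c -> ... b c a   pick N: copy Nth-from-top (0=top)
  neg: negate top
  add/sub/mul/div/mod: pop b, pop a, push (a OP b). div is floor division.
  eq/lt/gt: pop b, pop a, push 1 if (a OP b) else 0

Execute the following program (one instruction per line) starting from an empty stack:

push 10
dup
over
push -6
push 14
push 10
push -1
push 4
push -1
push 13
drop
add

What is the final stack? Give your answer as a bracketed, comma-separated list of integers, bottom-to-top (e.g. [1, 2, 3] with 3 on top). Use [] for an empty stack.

After 'push 10': [10]
After 'dup': [10, 10]
After 'over': [10, 10, 10]
After 'push -6': [10, 10, 10, -6]
After 'push 14': [10, 10, 10, -6, 14]
After 'push 10': [10, 10, 10, -6, 14, 10]
After 'push -1': [10, 10, 10, -6, 14, 10, -1]
After 'push 4': [10, 10, 10, -6, 14, 10, -1, 4]
After 'push -1': [10, 10, 10, -6, 14, 10, -1, 4, -1]
After 'push 13': [10, 10, 10, -6, 14, 10, -1, 4, -1, 13]
After 'drop': [10, 10, 10, -6, 14, 10, -1, 4, -1]
After 'add': [10, 10, 10, -6, 14, 10, -1, 3]

Answer: [10, 10, 10, -6, 14, 10, -1, 3]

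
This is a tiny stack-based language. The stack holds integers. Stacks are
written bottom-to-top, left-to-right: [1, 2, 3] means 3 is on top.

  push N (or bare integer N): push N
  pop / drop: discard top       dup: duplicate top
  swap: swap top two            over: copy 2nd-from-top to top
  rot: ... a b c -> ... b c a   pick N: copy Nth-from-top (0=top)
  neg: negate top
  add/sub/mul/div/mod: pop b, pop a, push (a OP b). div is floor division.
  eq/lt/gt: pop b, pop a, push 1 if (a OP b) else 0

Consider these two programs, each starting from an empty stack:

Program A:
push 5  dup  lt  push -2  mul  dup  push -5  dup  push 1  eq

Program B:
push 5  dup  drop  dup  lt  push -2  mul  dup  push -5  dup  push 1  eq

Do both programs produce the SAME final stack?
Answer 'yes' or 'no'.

Program A trace:
  After 'push 5': [5]
  After 'dup': [5, 5]
  After 'lt': [0]
  After 'push -2': [0, -2]
  After 'mul': [0]
  After 'dup': [0, 0]
  After 'push -5': [0, 0, -5]
  After 'dup': [0, 0, -5, -5]
  After 'push 1': [0, 0, -5, -5, 1]
  After 'eq': [0, 0, -5, 0]
Program A final stack: [0, 0, -5, 0]

Program B trace:
  After 'push 5': [5]
  After 'dup': [5, 5]
  After 'drop': [5]
  After 'dup': [5, 5]
  After 'lt': [0]
  After 'push -2': [0, -2]
  After 'mul': [0]
  After 'dup': [0, 0]
  After 'push -5': [0, 0, -5]
  After 'dup': [0, 0, -5, -5]
  After 'push 1': [0, 0, -5, -5, 1]
  After 'eq': [0, 0, -5, 0]
Program B final stack: [0, 0, -5, 0]
Same: yes

Answer: yes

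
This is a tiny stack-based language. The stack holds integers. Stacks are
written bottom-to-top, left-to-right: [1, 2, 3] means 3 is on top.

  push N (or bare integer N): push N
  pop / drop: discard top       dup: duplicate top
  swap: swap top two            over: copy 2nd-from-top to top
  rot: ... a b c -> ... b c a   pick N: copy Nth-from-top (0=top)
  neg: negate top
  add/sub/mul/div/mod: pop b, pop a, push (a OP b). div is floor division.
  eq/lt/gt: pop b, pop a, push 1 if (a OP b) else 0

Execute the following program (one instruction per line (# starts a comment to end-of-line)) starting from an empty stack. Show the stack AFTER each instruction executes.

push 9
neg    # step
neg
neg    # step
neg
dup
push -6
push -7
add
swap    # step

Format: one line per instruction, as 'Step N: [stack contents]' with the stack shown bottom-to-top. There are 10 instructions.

Step 1: [9]
Step 2: [-9]
Step 3: [9]
Step 4: [-9]
Step 5: [9]
Step 6: [9, 9]
Step 7: [9, 9, -6]
Step 8: [9, 9, -6, -7]
Step 9: [9, 9, -13]
Step 10: [9, -13, 9]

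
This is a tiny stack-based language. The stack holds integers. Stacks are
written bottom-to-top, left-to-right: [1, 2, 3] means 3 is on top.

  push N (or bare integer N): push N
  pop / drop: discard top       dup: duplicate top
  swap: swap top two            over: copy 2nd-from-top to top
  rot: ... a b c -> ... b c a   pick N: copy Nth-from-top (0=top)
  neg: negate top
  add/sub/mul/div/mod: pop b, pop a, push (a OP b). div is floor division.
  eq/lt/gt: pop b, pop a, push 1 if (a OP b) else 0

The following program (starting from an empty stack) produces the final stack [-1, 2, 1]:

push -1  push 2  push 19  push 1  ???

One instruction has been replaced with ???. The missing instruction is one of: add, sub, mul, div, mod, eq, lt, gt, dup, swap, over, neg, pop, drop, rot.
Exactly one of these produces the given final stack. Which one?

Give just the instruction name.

Stack before ???: [-1, 2, 19, 1]
Stack after ???:  [-1, 2, 1]
The instruction that transforms [-1, 2, 19, 1] -> [-1, 2, 1] is: gt

Answer: gt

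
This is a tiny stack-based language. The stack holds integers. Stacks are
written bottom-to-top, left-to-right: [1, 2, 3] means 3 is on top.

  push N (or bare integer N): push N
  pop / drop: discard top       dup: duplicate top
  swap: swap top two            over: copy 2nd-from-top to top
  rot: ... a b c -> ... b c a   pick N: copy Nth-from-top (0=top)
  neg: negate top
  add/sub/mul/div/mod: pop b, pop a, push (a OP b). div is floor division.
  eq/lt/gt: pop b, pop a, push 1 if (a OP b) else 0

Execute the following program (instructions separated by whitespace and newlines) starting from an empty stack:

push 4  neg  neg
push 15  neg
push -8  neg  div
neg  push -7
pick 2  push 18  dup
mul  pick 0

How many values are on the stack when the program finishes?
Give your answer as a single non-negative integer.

After 'push 4': stack = [4] (depth 1)
After 'neg': stack = [-4] (depth 1)
After 'neg': stack = [4] (depth 1)
After 'push 15': stack = [4, 15] (depth 2)
After 'neg': stack = [4, -15] (depth 2)
After 'push -8': stack = [4, -15, -8] (depth 3)
After 'neg': stack = [4, -15, 8] (depth 3)
After 'div': stack = [4, -2] (depth 2)
After 'neg': stack = [4, 2] (depth 2)
After 'push -7': stack = [4, 2, -7] (depth 3)
After 'pick 2': stack = [4, 2, -7, 4] (depth 4)
After 'push 18': stack = [4, 2, -7, 4, 18] (depth 5)
After 'dup': stack = [4, 2, -7, 4, 18, 18] (depth 6)
After 'mul': stack = [4, 2, -7, 4, 324] (depth 5)
After 'pick 0': stack = [4, 2, -7, 4, 324, 324] (depth 6)

Answer: 6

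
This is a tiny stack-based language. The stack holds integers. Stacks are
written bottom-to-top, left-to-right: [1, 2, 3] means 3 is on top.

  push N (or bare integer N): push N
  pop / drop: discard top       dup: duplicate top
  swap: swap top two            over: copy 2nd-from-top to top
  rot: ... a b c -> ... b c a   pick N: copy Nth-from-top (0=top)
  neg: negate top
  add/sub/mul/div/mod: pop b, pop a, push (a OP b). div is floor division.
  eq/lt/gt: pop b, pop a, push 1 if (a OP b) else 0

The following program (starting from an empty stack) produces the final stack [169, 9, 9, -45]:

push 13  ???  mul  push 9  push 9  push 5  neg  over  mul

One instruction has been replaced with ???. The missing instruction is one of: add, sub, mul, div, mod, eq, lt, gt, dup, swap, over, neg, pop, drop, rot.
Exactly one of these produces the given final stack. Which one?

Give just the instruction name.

Stack before ???: [13]
Stack after ???:  [13, 13]
The instruction that transforms [13] -> [13, 13] is: dup

Answer: dup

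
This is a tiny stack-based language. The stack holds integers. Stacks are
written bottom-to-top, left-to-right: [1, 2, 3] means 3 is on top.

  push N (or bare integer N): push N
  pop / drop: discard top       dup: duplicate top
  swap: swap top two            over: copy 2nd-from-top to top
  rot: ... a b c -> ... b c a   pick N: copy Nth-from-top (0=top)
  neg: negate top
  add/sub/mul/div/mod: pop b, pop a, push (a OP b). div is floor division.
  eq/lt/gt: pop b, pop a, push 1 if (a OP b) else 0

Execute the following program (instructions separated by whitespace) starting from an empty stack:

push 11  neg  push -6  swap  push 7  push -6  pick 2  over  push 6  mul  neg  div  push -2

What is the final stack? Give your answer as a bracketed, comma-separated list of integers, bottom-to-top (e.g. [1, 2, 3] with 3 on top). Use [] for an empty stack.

Answer: [-6, -11, 7, -6, -1, -2]

Derivation:
After 'push 11': [11]
After 'neg': [-11]
After 'push -6': [-11, -6]
After 'swap': [-6, -11]
After 'push 7': [-6, -11, 7]
After 'push -6': [-6, -11, 7, -6]
After 'pick 2': [-6, -11, 7, -6, -11]
After 'over': [-6, -11, 7, -6, -11, -6]
After 'push 6': [-6, -11, 7, -6, -11, -6, 6]
After 'mul': [-6, -11, 7, -6, -11, -36]
After 'neg': [-6, -11, 7, -6, -11, 36]
After 'div': [-6, -11, 7, -6, -1]
After 'push -2': [-6, -11, 7, -6, -1, -2]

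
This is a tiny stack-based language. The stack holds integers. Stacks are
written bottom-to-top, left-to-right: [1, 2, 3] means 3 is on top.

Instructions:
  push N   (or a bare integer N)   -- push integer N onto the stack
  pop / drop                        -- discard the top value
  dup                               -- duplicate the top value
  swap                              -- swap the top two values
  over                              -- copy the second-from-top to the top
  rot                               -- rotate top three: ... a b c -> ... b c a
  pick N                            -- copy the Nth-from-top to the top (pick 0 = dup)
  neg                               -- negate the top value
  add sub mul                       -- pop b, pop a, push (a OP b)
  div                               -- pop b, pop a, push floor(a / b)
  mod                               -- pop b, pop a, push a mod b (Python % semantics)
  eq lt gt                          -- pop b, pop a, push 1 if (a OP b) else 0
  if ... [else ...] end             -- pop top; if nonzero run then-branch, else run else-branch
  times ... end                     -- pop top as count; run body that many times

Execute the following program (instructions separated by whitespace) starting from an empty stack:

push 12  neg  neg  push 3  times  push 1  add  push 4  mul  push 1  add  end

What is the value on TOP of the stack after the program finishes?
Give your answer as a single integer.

Answer: 873

Derivation:
After 'push 12': [12]
After 'neg': [-12]
After 'neg': [12]
After 'push 3': [12, 3]
After 'times': [12]
After 'push 1': [12, 1]
After 'add': [13]
After 'push 4': [13, 4]
After 'mul': [52]
After 'push 1': [52, 1]
  ...
After 'push 4': [54, 4]
After 'mul': [216]
After 'push 1': [216, 1]
After 'add': [217]
After 'push 1': [217, 1]
After 'add': [218]
After 'push 4': [218, 4]
After 'mul': [872]
After 'push 1': [872, 1]
After 'add': [873]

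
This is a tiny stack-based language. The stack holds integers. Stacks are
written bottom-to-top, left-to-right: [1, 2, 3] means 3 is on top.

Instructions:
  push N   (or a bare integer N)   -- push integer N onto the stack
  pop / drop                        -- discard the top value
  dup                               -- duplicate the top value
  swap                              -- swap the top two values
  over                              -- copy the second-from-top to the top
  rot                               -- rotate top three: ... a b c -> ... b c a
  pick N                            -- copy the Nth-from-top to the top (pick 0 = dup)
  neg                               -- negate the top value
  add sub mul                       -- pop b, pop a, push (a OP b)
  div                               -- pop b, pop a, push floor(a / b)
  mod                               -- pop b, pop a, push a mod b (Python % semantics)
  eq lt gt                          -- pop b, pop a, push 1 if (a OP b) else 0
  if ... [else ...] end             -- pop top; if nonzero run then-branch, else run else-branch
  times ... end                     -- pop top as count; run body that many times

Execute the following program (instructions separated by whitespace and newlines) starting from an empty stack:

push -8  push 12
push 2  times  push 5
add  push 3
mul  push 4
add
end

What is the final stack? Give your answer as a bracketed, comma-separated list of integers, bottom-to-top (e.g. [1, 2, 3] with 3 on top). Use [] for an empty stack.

Answer: [-8, 184]

Derivation:
After 'push -8': [-8]
After 'push 12': [-8, 12]
After 'push 2': [-8, 12, 2]
After 'times': [-8, 12]
After 'push 5': [-8, 12, 5]
After 'add': [-8, 17]
After 'push 3': [-8, 17, 3]
After 'mul': [-8, 51]
After 'push 4': [-8, 51, 4]
After 'add': [-8, 55]
After 'push 5': [-8, 55, 5]
After 'add': [-8, 60]
After 'push 3': [-8, 60, 3]
After 'mul': [-8, 180]
After 'push 4': [-8, 180, 4]
After 'add': [-8, 184]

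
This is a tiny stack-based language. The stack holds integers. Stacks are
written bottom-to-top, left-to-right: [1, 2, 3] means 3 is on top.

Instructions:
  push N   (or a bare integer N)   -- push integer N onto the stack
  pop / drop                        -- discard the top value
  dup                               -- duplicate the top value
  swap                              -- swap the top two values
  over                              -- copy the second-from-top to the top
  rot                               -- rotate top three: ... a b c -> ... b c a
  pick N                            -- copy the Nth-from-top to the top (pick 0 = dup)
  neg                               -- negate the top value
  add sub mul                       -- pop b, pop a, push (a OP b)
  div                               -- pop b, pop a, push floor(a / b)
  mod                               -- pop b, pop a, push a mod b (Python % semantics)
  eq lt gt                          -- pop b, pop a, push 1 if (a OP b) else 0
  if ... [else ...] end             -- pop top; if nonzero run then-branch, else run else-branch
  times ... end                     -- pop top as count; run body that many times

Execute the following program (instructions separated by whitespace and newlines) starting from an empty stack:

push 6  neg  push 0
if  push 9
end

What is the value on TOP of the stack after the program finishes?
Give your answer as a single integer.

After 'push 6': [6]
After 'neg': [-6]
After 'push 0': [-6, 0]
After 'if': [-6]

Answer: -6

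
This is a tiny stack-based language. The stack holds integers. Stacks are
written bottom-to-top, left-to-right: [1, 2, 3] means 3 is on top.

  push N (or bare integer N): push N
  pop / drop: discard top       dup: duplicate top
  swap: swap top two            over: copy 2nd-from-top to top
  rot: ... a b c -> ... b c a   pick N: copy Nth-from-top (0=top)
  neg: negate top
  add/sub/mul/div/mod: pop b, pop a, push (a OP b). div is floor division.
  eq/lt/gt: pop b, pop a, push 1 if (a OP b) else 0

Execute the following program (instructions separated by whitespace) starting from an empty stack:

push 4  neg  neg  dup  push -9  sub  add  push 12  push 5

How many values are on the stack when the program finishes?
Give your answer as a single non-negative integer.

After 'push 4': stack = [4] (depth 1)
After 'neg': stack = [-4] (depth 1)
After 'neg': stack = [4] (depth 1)
After 'dup': stack = [4, 4] (depth 2)
After 'push -9': stack = [4, 4, -9] (depth 3)
After 'sub': stack = [4, 13] (depth 2)
After 'add': stack = [17] (depth 1)
After 'push 12': stack = [17, 12] (depth 2)
After 'push 5': stack = [17, 12, 5] (depth 3)

Answer: 3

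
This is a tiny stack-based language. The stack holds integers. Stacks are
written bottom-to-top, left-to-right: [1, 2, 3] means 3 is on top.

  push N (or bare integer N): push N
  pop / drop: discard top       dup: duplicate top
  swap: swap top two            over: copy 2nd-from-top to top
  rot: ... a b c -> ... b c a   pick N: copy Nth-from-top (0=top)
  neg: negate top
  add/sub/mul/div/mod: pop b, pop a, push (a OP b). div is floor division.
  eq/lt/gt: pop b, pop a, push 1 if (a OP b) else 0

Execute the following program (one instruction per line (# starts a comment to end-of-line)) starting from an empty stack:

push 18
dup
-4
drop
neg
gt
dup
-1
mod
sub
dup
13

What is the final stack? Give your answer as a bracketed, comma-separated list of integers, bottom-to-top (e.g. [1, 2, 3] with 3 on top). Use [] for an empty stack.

After 'push 18': [18]
After 'dup': [18, 18]
After 'push -4': [18, 18, -4]
After 'drop': [18, 18]
After 'neg': [18, -18]
After 'gt': [1]
After 'dup': [1, 1]
After 'push -1': [1, 1, -1]
After 'mod': [1, 0]
After 'sub': [1]
After 'dup': [1, 1]
After 'push 13': [1, 1, 13]

Answer: [1, 1, 13]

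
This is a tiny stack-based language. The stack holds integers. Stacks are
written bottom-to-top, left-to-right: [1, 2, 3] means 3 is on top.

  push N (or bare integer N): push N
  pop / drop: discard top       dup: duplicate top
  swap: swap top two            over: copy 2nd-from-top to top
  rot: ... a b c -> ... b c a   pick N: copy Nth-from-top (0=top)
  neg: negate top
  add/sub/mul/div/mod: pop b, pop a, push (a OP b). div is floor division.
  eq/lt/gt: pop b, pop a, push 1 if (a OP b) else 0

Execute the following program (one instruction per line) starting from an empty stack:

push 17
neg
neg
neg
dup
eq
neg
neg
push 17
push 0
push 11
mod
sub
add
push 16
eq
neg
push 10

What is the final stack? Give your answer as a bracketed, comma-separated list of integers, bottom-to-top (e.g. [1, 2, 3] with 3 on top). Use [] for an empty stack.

After 'push 17': [17]
After 'neg': [-17]
After 'neg': [17]
After 'neg': [-17]
After 'dup': [-17, -17]
After 'eq': [1]
After 'neg': [-1]
After 'neg': [1]
After 'push 17': [1, 17]
After 'push 0': [1, 17, 0]
After 'push 11': [1, 17, 0, 11]
After 'mod': [1, 17, 0]
After 'sub': [1, 17]
After 'add': [18]
After 'push 16': [18, 16]
After 'eq': [0]
After 'neg': [0]
After 'push 10': [0, 10]

Answer: [0, 10]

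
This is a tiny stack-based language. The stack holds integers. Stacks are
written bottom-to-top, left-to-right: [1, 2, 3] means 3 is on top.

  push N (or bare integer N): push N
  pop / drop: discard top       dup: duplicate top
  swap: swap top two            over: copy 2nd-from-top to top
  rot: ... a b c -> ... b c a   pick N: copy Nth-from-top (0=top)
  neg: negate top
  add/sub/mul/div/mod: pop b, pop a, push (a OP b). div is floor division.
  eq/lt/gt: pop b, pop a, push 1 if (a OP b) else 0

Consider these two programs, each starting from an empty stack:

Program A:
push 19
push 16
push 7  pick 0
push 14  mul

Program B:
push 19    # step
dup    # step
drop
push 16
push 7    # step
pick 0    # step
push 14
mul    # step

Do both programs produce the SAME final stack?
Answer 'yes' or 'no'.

Answer: yes

Derivation:
Program A trace:
  After 'push 19': [19]
  After 'push 16': [19, 16]
  After 'push 7': [19, 16, 7]
  After 'pick 0': [19, 16, 7, 7]
  After 'push 14': [19, 16, 7, 7, 14]
  After 'mul': [19, 16, 7, 98]
Program A final stack: [19, 16, 7, 98]

Program B trace:
  After 'push 19': [19]
  After 'dup': [19, 19]
  After 'drop': [19]
  After 'push 16': [19, 16]
  After 'push 7': [19, 16, 7]
  After 'pick 0': [19, 16, 7, 7]
  After 'push 14': [19, 16, 7, 7, 14]
  After 'mul': [19, 16, 7, 98]
Program B final stack: [19, 16, 7, 98]
Same: yes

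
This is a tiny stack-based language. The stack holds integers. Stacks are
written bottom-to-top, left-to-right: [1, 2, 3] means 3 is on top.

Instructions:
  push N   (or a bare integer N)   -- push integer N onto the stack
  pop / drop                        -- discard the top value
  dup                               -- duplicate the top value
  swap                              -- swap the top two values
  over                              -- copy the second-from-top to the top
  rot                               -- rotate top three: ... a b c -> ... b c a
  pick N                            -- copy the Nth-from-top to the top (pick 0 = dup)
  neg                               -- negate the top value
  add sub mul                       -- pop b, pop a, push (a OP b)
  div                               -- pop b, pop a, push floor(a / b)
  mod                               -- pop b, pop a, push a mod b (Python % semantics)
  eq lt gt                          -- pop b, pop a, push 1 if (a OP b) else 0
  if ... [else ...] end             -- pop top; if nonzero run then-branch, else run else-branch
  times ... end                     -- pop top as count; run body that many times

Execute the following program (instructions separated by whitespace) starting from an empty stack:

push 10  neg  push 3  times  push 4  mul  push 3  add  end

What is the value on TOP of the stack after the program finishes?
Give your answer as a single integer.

After 'push 10': [10]
After 'neg': [-10]
After 'push 3': [-10, 3]
After 'times': [-10]
After 'push 4': [-10, 4]
After 'mul': [-40]
After 'push 3': [-40, 3]
After 'add': [-37]
After 'push 4': [-37, 4]
After 'mul': [-148]
After 'push 3': [-148, 3]
After 'add': [-145]
After 'push 4': [-145, 4]
After 'mul': [-580]
After 'push 3': [-580, 3]
After 'add': [-577]

Answer: -577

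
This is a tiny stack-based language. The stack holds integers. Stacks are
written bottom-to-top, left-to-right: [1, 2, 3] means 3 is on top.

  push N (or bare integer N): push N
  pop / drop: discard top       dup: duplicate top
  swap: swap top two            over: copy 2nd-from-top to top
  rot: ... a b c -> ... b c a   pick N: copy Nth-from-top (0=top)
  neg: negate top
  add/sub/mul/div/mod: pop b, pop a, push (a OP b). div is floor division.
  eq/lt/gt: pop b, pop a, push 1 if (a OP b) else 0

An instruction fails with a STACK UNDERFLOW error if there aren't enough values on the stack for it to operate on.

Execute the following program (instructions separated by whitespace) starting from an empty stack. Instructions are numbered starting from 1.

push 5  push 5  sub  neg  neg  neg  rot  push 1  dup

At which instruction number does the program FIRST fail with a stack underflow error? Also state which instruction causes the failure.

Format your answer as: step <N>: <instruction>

Step 1 ('push 5'): stack = [5], depth = 1
Step 2 ('push 5'): stack = [5, 5], depth = 2
Step 3 ('sub'): stack = [0], depth = 1
Step 4 ('neg'): stack = [0], depth = 1
Step 5 ('neg'): stack = [0], depth = 1
Step 6 ('neg'): stack = [0], depth = 1
Step 7 ('rot'): needs 3 value(s) but depth is 1 — STACK UNDERFLOW

Answer: step 7: rot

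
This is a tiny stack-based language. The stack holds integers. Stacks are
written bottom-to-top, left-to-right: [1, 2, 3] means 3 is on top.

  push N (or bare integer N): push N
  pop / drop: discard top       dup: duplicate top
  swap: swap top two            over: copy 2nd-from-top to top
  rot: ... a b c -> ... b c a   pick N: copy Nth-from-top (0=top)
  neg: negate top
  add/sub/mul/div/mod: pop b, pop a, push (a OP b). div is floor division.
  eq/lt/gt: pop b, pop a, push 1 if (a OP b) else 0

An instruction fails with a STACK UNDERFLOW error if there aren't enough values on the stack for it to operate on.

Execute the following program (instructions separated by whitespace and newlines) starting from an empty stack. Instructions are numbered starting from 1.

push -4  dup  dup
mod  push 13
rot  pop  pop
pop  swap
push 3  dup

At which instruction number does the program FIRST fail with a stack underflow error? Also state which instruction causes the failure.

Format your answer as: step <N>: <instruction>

Step 1 ('push -4'): stack = [-4], depth = 1
Step 2 ('dup'): stack = [-4, -4], depth = 2
Step 3 ('dup'): stack = [-4, -4, -4], depth = 3
Step 4 ('mod'): stack = [-4, 0], depth = 2
Step 5 ('push 13'): stack = [-4, 0, 13], depth = 3
Step 6 ('rot'): stack = [0, 13, -4], depth = 3
Step 7 ('pop'): stack = [0, 13], depth = 2
Step 8 ('pop'): stack = [0], depth = 1
Step 9 ('pop'): stack = [], depth = 0
Step 10 ('swap'): needs 2 value(s) but depth is 0 — STACK UNDERFLOW

Answer: step 10: swap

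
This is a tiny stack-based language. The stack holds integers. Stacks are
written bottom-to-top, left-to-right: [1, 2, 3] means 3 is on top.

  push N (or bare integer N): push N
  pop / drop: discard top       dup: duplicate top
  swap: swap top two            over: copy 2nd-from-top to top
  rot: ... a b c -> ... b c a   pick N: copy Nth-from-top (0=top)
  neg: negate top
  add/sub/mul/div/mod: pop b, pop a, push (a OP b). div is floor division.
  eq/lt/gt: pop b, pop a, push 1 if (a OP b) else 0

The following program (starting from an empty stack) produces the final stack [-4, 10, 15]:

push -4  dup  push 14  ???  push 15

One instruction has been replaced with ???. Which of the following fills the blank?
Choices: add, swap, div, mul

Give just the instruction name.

Stack before ???: [-4, -4, 14]
Stack after ???:  [-4, 10]
Checking each choice:
  add: MATCH
  swap: produces [-4, 14, -4, 15]
  div: produces [-4, -1, 15]
  mul: produces [-4, -56, 15]


Answer: add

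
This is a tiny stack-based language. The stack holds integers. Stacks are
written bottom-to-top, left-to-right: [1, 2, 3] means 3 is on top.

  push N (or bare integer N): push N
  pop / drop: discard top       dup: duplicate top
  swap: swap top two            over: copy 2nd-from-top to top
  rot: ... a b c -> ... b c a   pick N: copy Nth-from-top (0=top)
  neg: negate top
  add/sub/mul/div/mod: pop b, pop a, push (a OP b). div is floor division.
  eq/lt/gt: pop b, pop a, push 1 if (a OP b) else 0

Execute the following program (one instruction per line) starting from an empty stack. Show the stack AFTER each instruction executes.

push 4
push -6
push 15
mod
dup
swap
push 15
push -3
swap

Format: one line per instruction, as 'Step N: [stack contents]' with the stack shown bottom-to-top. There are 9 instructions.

Step 1: [4]
Step 2: [4, -6]
Step 3: [4, -6, 15]
Step 4: [4, 9]
Step 5: [4, 9, 9]
Step 6: [4, 9, 9]
Step 7: [4, 9, 9, 15]
Step 8: [4, 9, 9, 15, -3]
Step 9: [4, 9, 9, -3, 15]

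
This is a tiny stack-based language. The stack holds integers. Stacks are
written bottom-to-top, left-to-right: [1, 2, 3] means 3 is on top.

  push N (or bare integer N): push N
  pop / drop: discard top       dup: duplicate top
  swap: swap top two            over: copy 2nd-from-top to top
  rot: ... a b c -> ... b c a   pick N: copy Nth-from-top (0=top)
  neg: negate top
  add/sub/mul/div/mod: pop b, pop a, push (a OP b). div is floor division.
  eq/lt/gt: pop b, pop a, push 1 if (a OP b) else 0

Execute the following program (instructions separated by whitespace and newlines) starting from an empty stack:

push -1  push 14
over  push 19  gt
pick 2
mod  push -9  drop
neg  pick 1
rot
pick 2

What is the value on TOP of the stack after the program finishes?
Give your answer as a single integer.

After 'push -1': [-1]
After 'push 14': [-1, 14]
After 'over': [-1, 14, -1]
After 'push 19': [-1, 14, -1, 19]
After 'gt': [-1, 14, 0]
After 'pick 2': [-1, 14, 0, -1]
After 'mod': [-1, 14, 0]
After 'push -9': [-1, 14, 0, -9]
After 'drop': [-1, 14, 0]
After 'neg': [-1, 14, 0]
After 'pick 1': [-1, 14, 0, 14]
After 'rot': [-1, 0, 14, 14]
After 'pick 2': [-1, 0, 14, 14, 0]

Answer: 0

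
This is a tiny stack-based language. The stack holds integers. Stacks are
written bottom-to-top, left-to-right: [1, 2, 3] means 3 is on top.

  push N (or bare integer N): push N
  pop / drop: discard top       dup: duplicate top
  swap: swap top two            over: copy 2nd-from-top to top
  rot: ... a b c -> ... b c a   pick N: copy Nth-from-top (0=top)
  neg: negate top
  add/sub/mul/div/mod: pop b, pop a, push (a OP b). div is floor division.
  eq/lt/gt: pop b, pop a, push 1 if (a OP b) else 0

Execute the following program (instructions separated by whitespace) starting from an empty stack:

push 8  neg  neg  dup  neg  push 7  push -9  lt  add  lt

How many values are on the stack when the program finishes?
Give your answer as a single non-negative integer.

Answer: 1

Derivation:
After 'push 8': stack = [8] (depth 1)
After 'neg': stack = [-8] (depth 1)
After 'neg': stack = [8] (depth 1)
After 'dup': stack = [8, 8] (depth 2)
After 'neg': stack = [8, -8] (depth 2)
After 'push 7': stack = [8, -8, 7] (depth 3)
After 'push -9': stack = [8, -8, 7, -9] (depth 4)
After 'lt': stack = [8, -8, 0] (depth 3)
After 'add': stack = [8, -8] (depth 2)
After 'lt': stack = [0] (depth 1)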